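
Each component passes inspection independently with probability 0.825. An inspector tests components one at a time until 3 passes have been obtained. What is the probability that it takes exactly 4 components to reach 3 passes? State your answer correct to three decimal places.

Y = trial on which the third success occurs; negative binomial, r=3, p=0.825.
P(Y=4) = C(3,2) · p^3 · (1−p)^1
= 3 · 0.56152 · 0.175 = 0.29480

0.295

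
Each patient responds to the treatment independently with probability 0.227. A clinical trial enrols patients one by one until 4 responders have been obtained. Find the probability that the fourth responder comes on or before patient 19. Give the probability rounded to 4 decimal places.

Finishing within 19 patients ⇔ at least 4 successes in the first 19. With X ~ Binomial(19, 0.227), P(Y ≤ 19) = 1 − P(X ≤ 3).
  k=0: C(19,0)·0.227^0·0.773^19 = 0.007506
  k=1: C(19,1)·0.227^1·0.773^18 = 0.041880
  k=2: C(19,2)·0.227^2·0.773^17 = 0.110688
  k=3: C(19,3)·0.227^3·0.773^16 = 0.184193
1 − 0.344267 = 0.655733

0.6557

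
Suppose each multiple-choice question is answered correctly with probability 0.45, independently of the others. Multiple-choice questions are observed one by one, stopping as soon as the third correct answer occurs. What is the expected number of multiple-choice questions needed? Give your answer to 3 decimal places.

Y = total multiple-choice questions until the third success; negative binomial with r=3, p=0.45.
E[Y] = r / p = 3 / 0.45 = 6.66667

6.667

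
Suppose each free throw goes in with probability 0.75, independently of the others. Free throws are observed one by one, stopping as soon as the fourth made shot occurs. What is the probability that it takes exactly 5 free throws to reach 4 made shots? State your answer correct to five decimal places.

0.31641

Y = trial on which the fourth success occurs; negative binomial, r=4, p=0.75.
P(Y=5) = C(4,3) · p^4 · (1−p)^1
= 4 · 0.31641 · 0.25 = 0.3164062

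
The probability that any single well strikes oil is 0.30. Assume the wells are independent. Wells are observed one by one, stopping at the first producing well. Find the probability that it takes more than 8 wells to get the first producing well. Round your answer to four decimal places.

Y = number of wells to the first success; geometric, p = 0.30.
P(Y > 8) = P(first 8 all fail) = (1−p)^8 = 0.057648

0.0576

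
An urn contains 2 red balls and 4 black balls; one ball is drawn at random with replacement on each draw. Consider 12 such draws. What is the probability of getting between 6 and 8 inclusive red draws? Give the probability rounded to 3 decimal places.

0.174

X ~ Binomial(12, 0.333333); P(6 ≤ X ≤ 8) = Σ C(12,k) p^k (1−p)^(12−k) over k:
  k=6: C(12,6)·0.333333^6·0.666667^6 = 0.11127
  k=7: C(12,7)·0.333333^7·0.666667^5 = 0.04769
  k=8: C(12,8)·0.333333^8·0.666667^4 = 0.01490
Total = 0.17387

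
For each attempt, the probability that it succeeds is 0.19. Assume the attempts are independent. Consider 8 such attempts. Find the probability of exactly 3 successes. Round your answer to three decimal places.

0.134

X ~ Binomial(n=8, p=0.19).
P(X=3) = C(8,3) · p^3 · (1−p)^5
= 56 · 0.006859 · 0.34868 = 0.13393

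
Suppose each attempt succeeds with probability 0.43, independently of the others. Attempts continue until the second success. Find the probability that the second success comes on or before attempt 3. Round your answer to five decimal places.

0.39569

Finishing within 3 attempts ⇔ at least 2 successes in the first 3. With X ~ Binomial(3, 0.43), P(Y ≤ 3) = 1 − P(X ≤ 1).
  k=0: C(3,0)·0.43^0·0.57^3 = 0.1851930
  k=1: C(3,1)·0.43^1·0.57^2 = 0.4191210
1 − 0.6043140 = 0.3956860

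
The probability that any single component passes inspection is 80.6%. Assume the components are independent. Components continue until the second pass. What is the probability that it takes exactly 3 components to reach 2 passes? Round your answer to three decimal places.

0.252

Y = trial on which the second success occurs; negative binomial, r=2, p=0.806.
P(Y=3) = C(2,1) · p^2 · (1−p)^1
= 2 · 0.64964 · 0.194 = 0.25206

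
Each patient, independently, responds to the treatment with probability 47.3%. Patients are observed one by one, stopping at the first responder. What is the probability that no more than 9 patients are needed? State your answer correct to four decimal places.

Y = number of patients to the first success; geometric, p = 0.473.
P(Y ≤ 9) = 1 − (1−p)^9 = 1 − 0.003135 = 0.996865

0.9969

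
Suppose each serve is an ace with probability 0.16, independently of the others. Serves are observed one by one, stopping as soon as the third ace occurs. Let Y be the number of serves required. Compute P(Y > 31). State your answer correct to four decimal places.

Needing more than 31 serves ⇔ fewer than 3 successes in the first 31. With X ~ Binomial(31, 0.16), P(Y > 31) = P(X ≤ 2).
  k=0: C(31,0)·0.16^0·0.84^31 = 0.004494
  k=1: C(31,1)·0.16^1·0.84^30 = 0.026538
  k=2: C(31,2)·0.16^2·0.84^29 = 0.075821
P(X ≤ 2) = 0.106853

0.1069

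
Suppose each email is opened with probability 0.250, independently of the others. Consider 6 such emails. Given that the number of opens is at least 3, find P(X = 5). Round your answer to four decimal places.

X ~ Binomial(6, 0.25). Want P(X=5 | X≥3) = P(X=5) / P(X≥3).
P(X=5) = C(6,5)·0.25^5·0.75^1 = 0.004395
P(X≥3) = 1 − 0.177979 − 0.355957 − 0.296631 = 0.169434
Ratio = 0.004395 / 0.169434 = 0.025937

0.0259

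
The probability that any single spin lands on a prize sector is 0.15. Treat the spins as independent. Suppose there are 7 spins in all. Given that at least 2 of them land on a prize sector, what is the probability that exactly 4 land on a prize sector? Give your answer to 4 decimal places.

0.0384

X ~ Binomial(7, 0.15). Want P(X=4 | X≥2) = P(X=4) / P(X≥2).
P(X=4) = C(7,4)·0.15^4·0.85^3 = 0.010882
P(X≥2) = 1 − 0.320577 − 0.396007 = 0.283416
Ratio = 0.010882 / 0.283416 = 0.038394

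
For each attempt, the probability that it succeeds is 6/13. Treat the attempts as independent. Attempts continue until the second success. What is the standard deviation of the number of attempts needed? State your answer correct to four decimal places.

2.2485

Y = total attempts until the second success; negative binomial with r=2, p=0.461538.
SD(Y) = √[r(1−p)/p²] = √(5.055556) = 2.248456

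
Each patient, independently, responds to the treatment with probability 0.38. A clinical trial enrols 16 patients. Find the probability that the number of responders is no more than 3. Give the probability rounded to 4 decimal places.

0.0881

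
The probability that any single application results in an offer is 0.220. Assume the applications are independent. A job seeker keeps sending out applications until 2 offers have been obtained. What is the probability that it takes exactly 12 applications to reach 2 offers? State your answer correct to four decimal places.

Y = trial on which the second success occurs; negative binomial, r=2, p=0.22.
P(Y=12) = C(11,1) · p^2 · (1−p)^10
= 11 · 0.0484 · 0.083358 = 0.044380

0.0444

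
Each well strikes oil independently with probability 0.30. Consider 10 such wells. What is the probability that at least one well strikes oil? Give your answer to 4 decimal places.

0.9718

P(at least one) = 1 − P(none) = 1 − (1 − 0.30)^10
= 1 − 0.028248 = 0.971752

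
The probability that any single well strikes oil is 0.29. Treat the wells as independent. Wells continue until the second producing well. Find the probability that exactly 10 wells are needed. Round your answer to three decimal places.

Y = trial on which the second success occurs; negative binomial, r=2, p=0.29.
P(Y=10) = C(9,1) · p^2 · (1−p)^8
= 9 · 0.0841 · 0.064575 = 0.04888

0.049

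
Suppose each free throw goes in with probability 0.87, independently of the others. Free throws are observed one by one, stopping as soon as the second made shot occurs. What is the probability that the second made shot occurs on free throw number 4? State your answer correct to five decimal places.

Y = trial on which the second success occurs; negative binomial, r=2, p=0.87.
P(Y=4) = C(3,1) · p^2 · (1−p)^2
= 3 · 0.7569 · 0.0169 = 0.0383748

0.03837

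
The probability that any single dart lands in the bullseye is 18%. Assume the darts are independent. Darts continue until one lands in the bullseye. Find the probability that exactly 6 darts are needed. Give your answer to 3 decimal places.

Geometric (trials to first success), p = 0.18.
P(Y = 6) = (1−p)^5 · p = 0.37074 · 0.18 = 0.06673

0.067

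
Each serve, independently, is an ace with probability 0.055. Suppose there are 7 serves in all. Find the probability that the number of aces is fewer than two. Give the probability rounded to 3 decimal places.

0.947

X ~ Binomial(7, 0.055); P(X ≤ 1) = Σ C(7,k) p^k (1−p)^(7−k) over k:
  k=0: C(7,0)·0.055^0·0.945^7 = 0.67301
  k=1: C(7,1)·0.055^1·0.945^6 = 0.27419
Total = 0.94720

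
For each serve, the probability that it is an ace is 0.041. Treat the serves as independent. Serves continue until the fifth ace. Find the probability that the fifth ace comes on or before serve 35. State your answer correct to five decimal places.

0.01348

Finishing within 35 serves ⇔ at least 5 successes in the first 35. With X ~ Binomial(35, 0.041), P(Y ≤ 35) = 1 − P(X ≤ 4).
  k=0: C(35,0)·0.041^0·0.959^35 = 0.2310209
  k=1: C(35,1)·0.041^1·0.959^34 = 0.3456882
  k=2: C(35,2)·0.041^2·0.959^33 = 0.2512457
  k=3: C(35,3)·0.041^3·0.959^32 = 0.1181562
  k=4: C(35,4)·0.041^4·0.959^31 = 0.0404121
1 − 0.9865232 = 0.0134768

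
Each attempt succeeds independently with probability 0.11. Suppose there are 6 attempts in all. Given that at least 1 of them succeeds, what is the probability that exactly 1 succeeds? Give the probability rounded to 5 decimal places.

0.73267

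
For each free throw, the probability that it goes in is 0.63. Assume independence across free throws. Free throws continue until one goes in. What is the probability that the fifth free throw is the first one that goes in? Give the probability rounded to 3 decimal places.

0.012

Geometric (trials to first success), p = 0.63.
P(Y = 5) = (1−p)^4 · p = 0.018742 · 0.63 = 0.01181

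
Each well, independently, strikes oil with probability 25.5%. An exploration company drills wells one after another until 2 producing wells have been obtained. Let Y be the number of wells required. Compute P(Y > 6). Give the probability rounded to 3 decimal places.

0.522

Needing more than 6 wells ⇔ fewer than 2 successes in the first 6. With X ~ Binomial(6, 0.255), P(Y > 6) = P(X ≤ 1).
  k=0: C(6,0)·0.255^0·0.745^6 = 0.17098
  k=1: C(6,1)·0.255^1·0.745^5 = 0.35113
P(X ≤ 1) = 0.52211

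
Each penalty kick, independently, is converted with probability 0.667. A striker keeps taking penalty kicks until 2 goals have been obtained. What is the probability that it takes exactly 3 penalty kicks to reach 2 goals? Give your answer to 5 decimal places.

Y = trial on which the second success occurs; negative binomial, r=2, p=0.667.
P(Y=3) = C(2,1) · p^2 · (1−p)^1
= 2 · 0.44489 · 0.333 = 0.2962961

0.29630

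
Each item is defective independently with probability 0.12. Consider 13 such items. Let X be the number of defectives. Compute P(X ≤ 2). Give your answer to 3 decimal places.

X ~ Binomial(13, 0.12); P(X ≤ 2) = Σ C(13,k) p^k (1−p)^(13−k) over k:
  k=0: C(13,0)·0.12^0·0.88^13 = 0.18979
  k=1: C(13,1)·0.12^1·0.88^12 = 0.33645
  k=2: C(13,2)·0.12^2·0.88^11 = 0.27527
Total = 0.80151

0.802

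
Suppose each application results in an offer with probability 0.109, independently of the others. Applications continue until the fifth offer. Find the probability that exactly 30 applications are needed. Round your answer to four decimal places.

0.0204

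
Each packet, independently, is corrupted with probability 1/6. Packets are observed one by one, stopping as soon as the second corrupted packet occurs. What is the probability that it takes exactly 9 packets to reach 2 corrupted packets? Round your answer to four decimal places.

0.0620

Y = trial on which the second success occurs; negative binomial, r=2, p=0.166667.
P(Y=9) = C(8,1) · p^2 · (1−p)^7
= 8 · 0.027778 · 0.27908 = 0.062018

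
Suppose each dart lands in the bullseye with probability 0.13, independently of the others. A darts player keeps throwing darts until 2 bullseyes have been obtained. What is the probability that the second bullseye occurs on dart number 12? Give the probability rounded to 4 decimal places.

Y = trial on which the second success occurs; negative binomial, r=2, p=0.13.
P(Y=12) = C(11,1) · p^2 · (1−p)^10
= 11 · 0.0169 · 0.24842 = 0.046182

0.0462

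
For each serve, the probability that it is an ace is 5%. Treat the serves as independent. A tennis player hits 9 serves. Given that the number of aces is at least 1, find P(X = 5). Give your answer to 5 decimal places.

0.00009

X ~ Binomial(9, 0.05). Want P(X=5 | X≥1) = P(X=5) / P(X≥1).
P(X=5) = C(9,5)·0.05^5·0.95^4 = 0.0000321
P(X≥1) = 1 − 0.6302494 = 0.3697506
Ratio = 0.0000321 / 0.3697506 = 0.0000867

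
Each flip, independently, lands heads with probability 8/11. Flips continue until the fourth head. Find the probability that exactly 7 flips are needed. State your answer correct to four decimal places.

0.1135

Y = trial on which the fourth success occurs; negative binomial, r=4, p=0.727273.
P(Y=7) = C(6,3) · p^4 · (1−p)^3
= 20 · 0.27976 · 0.020285 = 0.113502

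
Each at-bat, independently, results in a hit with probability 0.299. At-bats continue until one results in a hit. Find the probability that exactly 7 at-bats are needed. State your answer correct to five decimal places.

0.03548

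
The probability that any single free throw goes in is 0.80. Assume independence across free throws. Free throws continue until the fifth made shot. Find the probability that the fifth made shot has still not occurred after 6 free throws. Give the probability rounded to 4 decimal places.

0.3446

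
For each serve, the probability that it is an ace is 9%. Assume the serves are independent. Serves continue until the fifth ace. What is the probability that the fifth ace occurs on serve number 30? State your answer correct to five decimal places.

Y = trial on which the fifth success occurs; negative binomial, r=5, p=0.09.
P(Y=30) = C(29,4) · p^5 · (1−p)^25
= 23751 · 5.9049e-06 · 0.094631 = 0.0132718

0.01327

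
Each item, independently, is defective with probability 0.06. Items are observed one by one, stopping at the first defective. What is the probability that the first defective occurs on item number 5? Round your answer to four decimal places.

0.0468

Geometric (trials to first success), p = 0.06.
P(Y = 5) = (1−p)^4 · p = 0.78075 · 0.06 = 0.046845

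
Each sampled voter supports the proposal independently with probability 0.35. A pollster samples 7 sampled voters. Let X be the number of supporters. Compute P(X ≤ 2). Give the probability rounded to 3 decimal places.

0.532

X ~ Binomial(7, 0.35); P(X ≤ 2) = Σ C(7,k) p^k (1−p)^(7−k) over k:
  k=0: C(7,0)·0.35^0·0.65^7 = 0.04902
  k=1: C(7,1)·0.35^1·0.65^6 = 0.18478
  k=2: C(7,2)·0.35^2·0.65^5 = 0.29848
Total = 0.53228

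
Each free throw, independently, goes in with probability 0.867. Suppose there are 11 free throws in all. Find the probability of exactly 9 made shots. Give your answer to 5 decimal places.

0.26930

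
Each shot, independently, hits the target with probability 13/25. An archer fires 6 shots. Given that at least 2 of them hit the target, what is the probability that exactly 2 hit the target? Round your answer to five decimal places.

X ~ Binomial(6, 0.52). Want P(X=2 | X≥2) = P(X=2) / P(X≥2).
P(X=2) = C(6,2)·0.52^2·0.48^4 = 0.2153094
P(X≥2) = 1 − 0.0122306 − 0.0794988 = 0.9082706
Ratio = 0.2153094 / 0.9082706 = 0.2370542

0.23705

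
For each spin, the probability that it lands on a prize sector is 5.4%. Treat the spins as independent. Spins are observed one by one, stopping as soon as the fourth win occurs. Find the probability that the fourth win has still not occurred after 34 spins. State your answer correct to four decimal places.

Needing more than 34 spins ⇔ fewer than 4 successes in the first 34. With X ~ Binomial(34, 0.054), P(Y > 34) = P(X ≤ 3).
  k=0: C(34,0)·0.054^0·0.946^34 = 0.151460
  k=1: C(34,1)·0.054^1·0.946^33 = 0.293955
  k=2: C(34,2)·0.054^2·0.946^32 = 0.276864
  k=3: C(34,3)·0.054^3·0.946^31 = 0.168577
P(X ≤ 3) = 0.890856

0.8909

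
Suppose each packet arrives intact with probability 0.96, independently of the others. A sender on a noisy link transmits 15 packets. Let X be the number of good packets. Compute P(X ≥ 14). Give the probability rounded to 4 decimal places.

X ~ Binomial(15, 0.96); P(X ≥ 14) = Σ C(15,k) p^k (1−p)^(15−k) over k:
  k=14: C(15,14)·0.96^14·0.04^1 = 0.338804
  k=15: C(15,15)·0.96^15·0.04^0 = 0.542086
Total = 0.880890

0.8809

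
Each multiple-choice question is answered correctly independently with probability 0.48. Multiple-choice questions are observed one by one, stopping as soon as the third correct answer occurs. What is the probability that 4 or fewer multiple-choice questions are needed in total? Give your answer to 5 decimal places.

0.28312

Finishing within 4 multiple-choice questions ⇔ at least 3 successes in the first 4. With X ~ Binomial(4, 0.48), P(Y ≤ 4) = 1 − P(X ≤ 2).
  k=0: C(4,0)·0.48^0·0.52^4 = 0.0731162
  k=1: C(4,1)·0.48^1·0.52^3 = 0.2699674
  k=2: C(4,2)·0.48^2·0.52^2 = 0.3738010
1 − 0.7168845 = 0.2831155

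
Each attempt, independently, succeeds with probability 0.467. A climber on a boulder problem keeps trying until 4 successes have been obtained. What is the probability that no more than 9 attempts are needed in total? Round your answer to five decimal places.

0.67705

Finishing within 9 attempts ⇔ at least 4 successes in the first 9. With X ~ Binomial(9, 0.467), P(Y ≤ 9) = 1 − P(X ≤ 3).
  k=0: C(9,0)·0.467^0·0.533^9 = 0.0034717
  k=1: C(9,1)·0.467^1·0.533^8 = 0.0273764
  k=2: C(9,2)·0.467^2·0.533^7 = 0.0959460
  k=3: C(9,3)·0.467^3·0.533^6 = 0.1961522
1 − 0.3229463 = 0.6770537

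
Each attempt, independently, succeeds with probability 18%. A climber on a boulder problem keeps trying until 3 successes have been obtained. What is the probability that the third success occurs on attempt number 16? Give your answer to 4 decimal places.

0.0464

Y = trial on which the third success occurs; negative binomial, r=3, p=0.18.
P(Y=16) = C(15,2) · p^3 · (1−p)^13
= 105 · 0.005832 · 0.075784 = 0.046407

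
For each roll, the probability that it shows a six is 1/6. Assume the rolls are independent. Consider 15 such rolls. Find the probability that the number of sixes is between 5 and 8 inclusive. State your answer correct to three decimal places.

X ~ Binomial(15, 0.166667); P(5 ≤ X ≤ 8) = Σ C(15,k) p^k (1−p)^(15−k) over k:
  k=5: C(15,5)·0.166667^5·0.833333^10 = 0.06237
  k=6: C(15,6)·0.166667^6·0.833333^9 = 0.02079
  k=7: C(15,7)·0.166667^7·0.833333^8 = 0.00535
  k=8: C(15,8)·0.166667^8·0.833333^7 = 0.00107
Total = 0.08958

0.090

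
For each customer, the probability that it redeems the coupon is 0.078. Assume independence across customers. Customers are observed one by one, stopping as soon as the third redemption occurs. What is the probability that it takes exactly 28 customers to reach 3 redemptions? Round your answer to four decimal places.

0.0219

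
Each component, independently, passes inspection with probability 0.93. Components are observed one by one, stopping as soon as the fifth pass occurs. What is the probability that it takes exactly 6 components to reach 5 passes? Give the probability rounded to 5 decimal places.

0.24349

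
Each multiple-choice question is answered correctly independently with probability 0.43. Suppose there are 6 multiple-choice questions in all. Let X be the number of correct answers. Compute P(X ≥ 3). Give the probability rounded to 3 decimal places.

0.518

X ~ Binomial(6, 0.43); P(X ≥ 3) = Σ C(6,k) p^k (1−p)^(6−k) over k:
  k=3: C(6,3)·0.43^3·0.57^3 = 0.29448
  k=4: C(6,4)·0.43^4·0.57^2 = 0.16662
  k=5: C(6,5)·0.43^5·0.57^1 = 0.05028
  k=6: C(6,6)·0.43^6·0.57^0 = 0.00632
Total = 0.51770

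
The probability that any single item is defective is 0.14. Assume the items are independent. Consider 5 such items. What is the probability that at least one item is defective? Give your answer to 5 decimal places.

P(at least one) = 1 − P(none) = 1 − (1 − 0.14)^5
= 1 − 0.4704270 = 0.5295730

0.52957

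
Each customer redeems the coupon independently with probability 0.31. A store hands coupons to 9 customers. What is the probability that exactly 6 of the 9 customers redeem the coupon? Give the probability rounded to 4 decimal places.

0.0245

X ~ Binomial(n=9, p=0.31).
P(X=6) = C(9,6) · p^6 · (1−p)^3
= 84 · 0.0008875 · 0.32851 = 0.024490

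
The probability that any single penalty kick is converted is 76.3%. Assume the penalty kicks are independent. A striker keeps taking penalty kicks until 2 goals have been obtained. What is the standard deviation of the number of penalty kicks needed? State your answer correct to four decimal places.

0.9023

Y = total penalty kicks until the second success; negative binomial with r=2, p=0.763.
SD(Y) = √[r(1−p)/p²] = √(0.814197) = 0.902328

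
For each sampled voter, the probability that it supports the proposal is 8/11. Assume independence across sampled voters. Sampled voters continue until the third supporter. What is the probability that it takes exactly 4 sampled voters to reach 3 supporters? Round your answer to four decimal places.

0.3147

Y = trial on which the third success occurs; negative binomial, r=3, p=0.727273.
P(Y=4) = C(3,2) · p^3 · (1−p)^1
= 3 · 0.38467 · 0.27273 = 0.314733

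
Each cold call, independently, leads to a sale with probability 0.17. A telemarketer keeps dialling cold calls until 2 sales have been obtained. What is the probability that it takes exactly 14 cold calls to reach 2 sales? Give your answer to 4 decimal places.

0.0402

Y = trial on which the second success occurs; negative binomial, r=2, p=0.17.
P(Y=14) = C(13,1) · p^2 · (1−p)^12
= 13 · 0.0289 · 0.10689 = 0.040159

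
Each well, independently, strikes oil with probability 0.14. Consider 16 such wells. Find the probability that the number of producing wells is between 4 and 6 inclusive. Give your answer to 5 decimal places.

0.17249

X ~ Binomial(16, 0.14); P(4 ≤ X ≤ 6) = Σ C(16,k) p^k (1−p)^(16−k) over k:
  k=4: C(16,4)·0.14^4·0.86^12 = 0.1144366
  k=5: C(16,5)·0.14^5·0.86^11 = 0.0447101
  k=6: C(16,6)·0.14^6·0.86^10 = 0.0133437
Total = 0.1724904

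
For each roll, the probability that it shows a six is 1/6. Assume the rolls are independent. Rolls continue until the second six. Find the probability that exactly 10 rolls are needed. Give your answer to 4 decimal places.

Y = trial on which the second success occurs; negative binomial, r=2, p=0.166667.
P(Y=10) = C(9,1) · p^2 · (1−p)^8
= 9 · 0.027778 · 0.23257 = 0.058142

0.0581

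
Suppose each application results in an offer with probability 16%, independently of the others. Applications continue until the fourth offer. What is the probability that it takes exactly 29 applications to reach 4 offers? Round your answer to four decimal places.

Y = trial on which the fourth success occurs; negative binomial, r=4, p=0.16.
P(Y=29) = C(28,3) · p^4 · (1−p)^25
= 3276 · 0.00065536 · 0.012793 = 0.027467

0.0275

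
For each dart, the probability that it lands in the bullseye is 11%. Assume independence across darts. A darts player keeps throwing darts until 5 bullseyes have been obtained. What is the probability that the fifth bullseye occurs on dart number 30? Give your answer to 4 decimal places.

Y = trial on which the fifth success occurs; negative binomial, r=5, p=0.11.
P(Y=30) = C(29,4) · p^5 · (1−p)^25
= 23751 · 1.6105e-05 · 0.054294 = 0.020768

0.0208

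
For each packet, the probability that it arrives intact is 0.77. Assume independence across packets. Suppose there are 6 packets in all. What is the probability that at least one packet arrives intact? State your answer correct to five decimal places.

0.99985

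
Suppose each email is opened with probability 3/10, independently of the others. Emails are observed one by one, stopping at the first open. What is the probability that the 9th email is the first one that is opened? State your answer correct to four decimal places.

0.0173

Geometric (trials to first success), p = 0.30.
P(Y = 9) = (1−p)^8 · p = 0.057648 · 0.30 = 0.017294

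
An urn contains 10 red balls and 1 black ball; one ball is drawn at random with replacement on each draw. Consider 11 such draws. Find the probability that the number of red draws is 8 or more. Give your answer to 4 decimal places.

X ~ Binomial(11, 0.909091); P(X ≥ 8) = Σ C(11,k) p^k (1−p)^(11−k) over k:
  k=8: C(11,8)·0.909091^8·0.090909^3 = 0.057831
  k=9: C(11,9)·0.909091^9·0.090909^2 = 0.192772
  k=10: C(11,10)·0.909091^10·0.090909^1 = 0.385543
  k=11: C(11,11)·0.909091^11·0.090909^0 = 0.350494
Total = 0.986640

0.9866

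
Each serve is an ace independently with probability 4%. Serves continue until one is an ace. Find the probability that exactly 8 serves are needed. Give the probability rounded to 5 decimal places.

Geometric (trials to first success), p = 0.04.
P(Y = 8) = (1−p)^7 · p = 0.75145 · 0.04 = 0.0300579

0.03006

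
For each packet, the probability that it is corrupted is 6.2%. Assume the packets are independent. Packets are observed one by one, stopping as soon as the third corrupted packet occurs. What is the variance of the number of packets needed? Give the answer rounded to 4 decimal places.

732.0499

Y = total packets until the third success; negative binomial with r=3, p=0.062.
Var(Y) = r(1−p)/p² = 3·0.938 / 0.062² = 732.049948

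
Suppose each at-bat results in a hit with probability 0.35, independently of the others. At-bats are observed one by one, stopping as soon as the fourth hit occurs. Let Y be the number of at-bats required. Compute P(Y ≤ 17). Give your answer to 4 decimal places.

Finishing within 17 at-bats ⇔ at least 4 successes in the first 17. With X ~ Binomial(17, 0.35), P(Y ≤ 17) = 1 − P(X ≤ 3).
  k=0: C(17,0)·0.35^0·0.65^17 = 0.000660
  k=1: C(17,1)·0.35^1·0.65^16 = 0.006041
  k=2: C(17,2)·0.35^2·0.65^15 = 0.026024
  k=3: C(17,3)·0.35^3·0.65^14 = 0.070065
1 − 0.102790 = 0.897210

0.8972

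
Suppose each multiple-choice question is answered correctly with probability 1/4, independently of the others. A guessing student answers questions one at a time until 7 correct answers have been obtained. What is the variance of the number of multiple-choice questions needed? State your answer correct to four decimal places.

84.0000

Y = total multiple-choice questions until the seventh success; negative binomial with r=7, p=0.25.
Var(Y) = r(1−p)/p² = 7·0.75 / 0.25² = 84.000000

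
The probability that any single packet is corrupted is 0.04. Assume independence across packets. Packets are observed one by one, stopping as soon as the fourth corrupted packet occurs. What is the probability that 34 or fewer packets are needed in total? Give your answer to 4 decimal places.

Finishing within 34 packets ⇔ at least 4 successes in the first 34. With X ~ Binomial(34, 0.04), P(Y ≤ 34) = 1 − P(X ≤ 3).
  k=0: C(34,0)·0.04^0·0.96^34 = 0.249587
  k=1: C(34,1)·0.04^1·0.96^33 = 0.353582
  k=2: C(34,2)·0.04^2·0.96^32 = 0.243087
  k=3: C(34,3)·0.04^3·0.96^31 = 0.108039
1 − 0.954295 = 0.045705

0.0457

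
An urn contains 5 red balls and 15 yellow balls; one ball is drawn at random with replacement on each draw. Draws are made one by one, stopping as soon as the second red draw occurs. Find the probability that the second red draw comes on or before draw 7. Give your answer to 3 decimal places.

Finishing within 7 draws ⇔ at least 2 successes in the first 7. With X ~ Binomial(7, 0.25), P(Y ≤ 7) = 1 − P(X ≤ 1).
  k=0: C(7,0)·0.25^0·0.75^7 = 0.13348
  k=1: C(7,1)·0.25^1·0.75^6 = 0.31146
1 − 0.44495 = 0.55505

0.555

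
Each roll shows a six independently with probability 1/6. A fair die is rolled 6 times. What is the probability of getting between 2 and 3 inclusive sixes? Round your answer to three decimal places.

0.255

X ~ Binomial(6, 0.166667); P(2 ≤ X ≤ 3) = Σ C(6,k) p^k (1−p)^(6−k) over k:
  k=2: C(6,2)·0.166667^2·0.833333^4 = 0.20094
  k=3: C(6,3)·0.166667^3·0.833333^3 = 0.05358
Total = 0.25452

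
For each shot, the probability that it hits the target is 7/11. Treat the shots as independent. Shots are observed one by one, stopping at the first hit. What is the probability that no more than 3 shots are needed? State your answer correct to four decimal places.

0.9519

Y = number of shots to the first success; geometric, p = 0.636364.
P(Y ≤ 3) = 1 − (1−p)^3 = 1 − 0.048084 = 0.951916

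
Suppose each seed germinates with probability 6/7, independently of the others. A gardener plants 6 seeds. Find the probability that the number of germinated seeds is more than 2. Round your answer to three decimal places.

0.995

X ~ Binomial(6, 0.857143); P(X ≥ 3) = Σ C(6,k) p^k (1−p)^(6−k) over k:
  k=3: C(6,3)·0.857143^3·0.142857^3 = 0.03672
  k=4: C(6,4)·0.857143^4·0.142857^2 = 0.16524
  k=5: C(6,5)·0.857143^5·0.142857^1 = 0.39657
  k=6: C(6,6)·0.857143^6·0.142857^0 = 0.39657
Total = 0.99510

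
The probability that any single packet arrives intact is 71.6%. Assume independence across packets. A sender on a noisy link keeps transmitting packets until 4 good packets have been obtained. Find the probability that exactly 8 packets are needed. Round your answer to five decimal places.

0.05984

Y = trial on which the fourth success occurs; negative binomial, r=4, p=0.716.
P(Y=8) = C(7,3) · p^4 · (1−p)^4
= 35 · 0.26282 · 0.0065054 = 0.0598403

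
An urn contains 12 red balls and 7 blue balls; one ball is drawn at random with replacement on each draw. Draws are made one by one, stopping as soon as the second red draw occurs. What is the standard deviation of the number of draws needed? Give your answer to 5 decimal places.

1.35913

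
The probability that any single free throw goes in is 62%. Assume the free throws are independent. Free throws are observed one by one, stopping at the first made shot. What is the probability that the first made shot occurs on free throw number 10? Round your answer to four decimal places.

0.0001

Geometric (trials to first success), p = 0.62.
P(Y = 10) = (1−p)^9 · p = 0.00016522 · 0.62 = 0.000102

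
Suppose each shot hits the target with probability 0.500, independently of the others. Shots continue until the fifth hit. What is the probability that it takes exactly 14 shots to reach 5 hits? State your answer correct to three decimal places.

Y = trial on which the fifth success occurs; negative binomial, r=5, p=0.50.
P(Y=14) = C(13,4) · p^5 · (1−p)^9
= 715 · 0.03125 · 0.0019531 = 0.04364

0.044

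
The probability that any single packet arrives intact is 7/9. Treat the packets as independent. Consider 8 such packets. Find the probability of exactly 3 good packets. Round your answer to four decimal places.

0.0143

X ~ Binomial(n=8, p=0.777778).
P(X=3) = C(8,3) · p^3 · (1−p)^5
= 56 · 0.47051 · 0.00054192 = 0.014279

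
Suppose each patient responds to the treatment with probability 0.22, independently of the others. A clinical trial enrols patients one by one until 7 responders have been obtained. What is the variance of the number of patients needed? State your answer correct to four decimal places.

112.8099

Y = total patients until the seventh success; negative binomial with r=7, p=0.22.
Var(Y) = r(1−p)/p² = 7·0.78 / 0.22² = 112.809917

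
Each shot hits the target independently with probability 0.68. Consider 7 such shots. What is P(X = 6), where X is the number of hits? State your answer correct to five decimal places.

X ~ Binomial(n=7, p=0.68).
P(X=6) = C(7,6) · p^6 · (1−p)^1
= 7 · 0.098867 · 0.32 = 0.2214632

0.22146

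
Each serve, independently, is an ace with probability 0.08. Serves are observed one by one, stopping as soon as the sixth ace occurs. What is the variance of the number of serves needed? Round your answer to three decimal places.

Y = total serves until the sixth success; negative binomial with r=6, p=0.08.
Var(Y) = r(1−p)/p² = 6·0.92 / 0.08² = 862.50000

862.500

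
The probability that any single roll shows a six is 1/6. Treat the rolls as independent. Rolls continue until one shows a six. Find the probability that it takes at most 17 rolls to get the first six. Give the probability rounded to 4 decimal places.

Y = number of rolls to the first success; geometric, p = 0.166667.
P(Y ≤ 17) = 1 − (1−p)^17 = 1 − 0.045073 = 0.954927

0.9549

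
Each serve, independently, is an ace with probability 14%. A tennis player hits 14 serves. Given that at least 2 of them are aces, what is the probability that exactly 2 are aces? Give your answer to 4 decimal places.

X ~ Binomial(14, 0.14). Want P(X=2 | X≥2) = P(X=2) / P(X≥2).
P(X=2) = C(14,2)·0.14^2·0.86^12 = 0.291930
P(X≥2) = 1 − 0.121054 − 0.275890 = 0.603056
Ratio = 0.291930 / 0.603056 = 0.484084

0.4841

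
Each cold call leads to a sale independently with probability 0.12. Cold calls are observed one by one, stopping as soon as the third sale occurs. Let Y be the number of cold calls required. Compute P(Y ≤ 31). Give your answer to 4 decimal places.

0.7363

Finishing within 31 cold calls ⇔ at least 3 successes in the first 31. With X ~ Binomial(31, 0.12), P(Y ≤ 31) = 1 − P(X ≤ 2).
  k=0: C(31,0)·0.12^0·0.88^31 = 0.019009
  k=1: C(31,1)·0.12^1·0.88^30 = 0.080357
  k=2: C(31,2)·0.12^2·0.88^29 = 0.164366
1 − 0.263732 = 0.736268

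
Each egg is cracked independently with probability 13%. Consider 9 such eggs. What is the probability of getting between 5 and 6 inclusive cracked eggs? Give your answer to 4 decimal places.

0.0029

X ~ Binomial(9, 0.13); P(5 ≤ X ≤ 6) = Σ C(9,k) p^k (1−p)^(9−k) over k:
  k=5: C(9,5)·0.13^5·0.87^4 = 0.002680
  k=6: C(9,6)·0.13^6·0.87^3 = 0.000267
Total = 0.002947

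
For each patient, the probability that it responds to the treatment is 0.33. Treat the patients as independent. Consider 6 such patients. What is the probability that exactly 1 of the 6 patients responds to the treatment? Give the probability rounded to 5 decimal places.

X ~ Binomial(n=6, p=0.33).
P(X=1) = C(6,1) · p^1 · (1−p)^5
= 6 · 0.33 · 0.13501 = 0.2673248

0.26732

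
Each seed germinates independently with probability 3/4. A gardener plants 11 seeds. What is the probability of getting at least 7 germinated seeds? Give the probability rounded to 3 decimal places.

X ~ Binomial(11, 0.75); P(X ≥ 7) = Σ C(11,k) p^k (1−p)^(11−k) over k:
  k=7: C(11,7)·0.75^7·0.25^4 = 0.17207
  k=8: C(11,8)·0.75^8·0.25^3 = 0.25810
  k=9: C(11,9)·0.75^9·0.25^2 = 0.25810
  k=10: C(11,10)·0.75^10·0.25^1 = 0.15486
  k=11: C(11,11)·0.75^11·0.25^0 = 0.04224
Total = 0.88537

0.885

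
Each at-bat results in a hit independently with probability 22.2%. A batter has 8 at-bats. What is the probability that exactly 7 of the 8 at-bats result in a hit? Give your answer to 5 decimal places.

X ~ Binomial(n=8, p=0.222).
P(X=7) = C(8,7) · p^7 · (1−p)^1
= 8 · 2.6575e-05 · 0.778 = 0.0001654

0.00017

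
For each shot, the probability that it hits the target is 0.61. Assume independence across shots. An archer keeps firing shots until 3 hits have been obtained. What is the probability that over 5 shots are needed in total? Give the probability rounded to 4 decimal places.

0.3003

Needing more than 5 shots ⇔ fewer than 3 successes in the first 5. With X ~ Binomial(5, 0.61), P(Y > 5) = P(X ≤ 2).
  k=0: C(5,0)·0.61^0·0.39^5 = 0.009022
  k=1: C(5,1)·0.61^1·0.39^4 = 0.070560
  k=2: C(5,2)·0.61^2·0.39^3 = 0.220726
P(X ≤ 2) = 0.300308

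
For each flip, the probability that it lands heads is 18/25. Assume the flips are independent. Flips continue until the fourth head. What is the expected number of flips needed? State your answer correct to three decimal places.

Y = total flips until the fourth success; negative binomial with r=4, p=0.72.
E[Y] = r / p = 4 / 0.72 = 5.55556

5.556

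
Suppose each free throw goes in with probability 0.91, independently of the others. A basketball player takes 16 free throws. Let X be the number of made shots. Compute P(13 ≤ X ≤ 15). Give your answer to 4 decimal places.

0.7293

X ~ Binomial(16, 0.91); P(13 ≤ X ≤ 15) = Σ C(16,k) p^k (1−p)^(16−k) over k:
  k=13: C(16,13)·0.91^13·0.09^3 = 0.119799
  k=14: C(16,14)·0.91^14·0.09^2 = 0.259565
  k=15: C(16,15)·0.91^15·0.09^1 = 0.349932
Total = 0.729296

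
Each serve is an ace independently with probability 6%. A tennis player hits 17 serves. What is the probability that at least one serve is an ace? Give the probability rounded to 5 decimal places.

P(at least one) = 1 − P(none) = 1 − (1 − 0.06)^17
= 1 − 0.3492798 = 0.6507202

0.65072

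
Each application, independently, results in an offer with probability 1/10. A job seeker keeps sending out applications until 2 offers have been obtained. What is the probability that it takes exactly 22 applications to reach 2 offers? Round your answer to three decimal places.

Y = trial on which the second success occurs; negative binomial, r=2, p=0.10.
P(Y=22) = C(21,1) · p^2 · (1−p)^20
= 21 · 0.01 · 0.12158 = 0.02553

0.026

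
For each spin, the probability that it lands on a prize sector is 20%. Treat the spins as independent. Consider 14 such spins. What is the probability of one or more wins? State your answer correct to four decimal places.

0.9560

P(at least one) = 1 − P(none) = 1 − (1 − 0.20)^14
= 1 − 0.043980 = 0.956020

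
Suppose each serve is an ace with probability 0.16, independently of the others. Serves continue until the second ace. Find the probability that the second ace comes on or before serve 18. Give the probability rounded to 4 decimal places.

0.8080

Finishing within 18 serves ⇔ at least 2 successes in the first 18. With X ~ Binomial(18, 0.16), P(Y ≤ 18) = 1 − P(X ≤ 1).
  k=0: C(18,0)·0.16^0·0.84^18 = 0.043354
  k=1: C(18,1)·0.16^1·0.84^17 = 0.148642
1 − 0.191995 = 0.808005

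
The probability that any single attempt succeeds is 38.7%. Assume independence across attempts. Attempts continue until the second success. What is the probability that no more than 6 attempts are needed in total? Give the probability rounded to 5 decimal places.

0.74596

Finishing within 6 attempts ⇔ at least 2 successes in the first 6. With X ~ Binomial(6, 0.387), P(Y ≤ 6) = 1 − P(X ≤ 1).
  k=0: C(6,0)·0.387^0·0.613^6 = 0.0530595
  k=1: C(6,1)·0.387^1·0.613^5 = 0.2009854
1 − 0.2540449 = 0.7459551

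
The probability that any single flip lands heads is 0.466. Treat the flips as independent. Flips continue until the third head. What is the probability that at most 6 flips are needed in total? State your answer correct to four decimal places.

0.5905

Finishing within 6 flips ⇔ at least 3 successes in the first 6. With X ~ Binomial(6, 0.466), P(Y ≤ 6) = 1 − P(X ≤ 2).
  k=0: C(6,0)·0.466^0·0.534^6 = 0.023187
  k=1: C(6,1)·0.466^1·0.534^5 = 0.121407
  k=2: C(6,2)·0.466^2·0.534^4 = 0.264867
1 − 0.409461 = 0.590539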